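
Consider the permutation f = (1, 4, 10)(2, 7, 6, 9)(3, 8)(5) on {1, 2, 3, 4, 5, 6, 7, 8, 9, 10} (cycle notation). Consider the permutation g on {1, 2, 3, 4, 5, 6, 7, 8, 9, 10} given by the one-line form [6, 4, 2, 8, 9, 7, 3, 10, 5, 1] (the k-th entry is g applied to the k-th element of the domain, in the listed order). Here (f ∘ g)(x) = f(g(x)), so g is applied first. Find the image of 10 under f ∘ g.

First apply g: g(10) = 1, then f(1) = 4. Thus (f ∘ g)(10) = 4.

4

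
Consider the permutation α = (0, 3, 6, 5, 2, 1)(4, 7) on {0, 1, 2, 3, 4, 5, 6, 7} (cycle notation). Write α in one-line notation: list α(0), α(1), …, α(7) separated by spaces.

Reading each image from the cycles: 0→3, 1→0, 2→1, 3→6, 4→7, 5→2, 6→5, 7→4.
So the one-line form is 3 0 1 6 7 2 5 4.

3 0 1 6 7 2 5 4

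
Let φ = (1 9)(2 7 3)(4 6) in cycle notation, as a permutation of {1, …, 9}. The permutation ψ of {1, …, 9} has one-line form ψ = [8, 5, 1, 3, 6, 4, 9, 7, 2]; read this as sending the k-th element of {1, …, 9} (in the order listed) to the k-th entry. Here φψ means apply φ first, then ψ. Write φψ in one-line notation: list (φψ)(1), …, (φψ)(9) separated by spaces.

(φψ)(x) = ψ(φ(x)). Computing each image: ψ(φ(1)) = ψ(9) = 2, ψ(φ(2)) = ψ(7) = 9, ψ(φ(3)) = ψ(2) = 5, ψ(φ(4)) = ψ(6) = 4, ψ(φ(5)) = ψ(5) = 6, ψ(φ(6)) = ψ(4) = 3, ψ(φ(7)) = ψ(3) = 1, ψ(φ(8)) = ψ(8) = 7, ψ(φ(9)) = ψ(1) = 8.
Hence φψ = [2 9 5 4 6 3 1 7 8].

2 9 5 4 6 3 1 7 8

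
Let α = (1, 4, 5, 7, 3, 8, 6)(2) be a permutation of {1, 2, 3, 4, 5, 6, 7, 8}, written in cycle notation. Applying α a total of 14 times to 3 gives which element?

3 lies in the 7-cycle (1, 4, 5, 7, 3, 8, 6).
Since the cycle has length 7, α^14 acts on it the same as α^0 (14 mod 7 = 0).
So α^14(3) = 3.

3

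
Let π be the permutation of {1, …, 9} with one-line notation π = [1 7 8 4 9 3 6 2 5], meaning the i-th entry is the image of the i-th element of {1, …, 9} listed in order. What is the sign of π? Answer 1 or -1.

-1

In disjoint-cycle form the cycle lengths are 5, 2, 1, 1.
A cycle of length ℓ contributes ℓ−1 transpositions, so π is a product of 4 + 1 = 5 transpositions — odd.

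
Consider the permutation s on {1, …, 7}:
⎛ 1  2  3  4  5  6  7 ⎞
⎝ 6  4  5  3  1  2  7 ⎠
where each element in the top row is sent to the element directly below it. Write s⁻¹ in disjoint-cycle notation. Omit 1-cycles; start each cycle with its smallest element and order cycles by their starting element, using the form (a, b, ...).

(1, 5, 3, 4, 2, 6)

The cycle decomposition of s is (1, 6, 2, 4, 3, 5).
Reversing each cycle (and rotating so the smallest element leads) gives s⁻¹ = (1, 5, 3, 4, 2, 6).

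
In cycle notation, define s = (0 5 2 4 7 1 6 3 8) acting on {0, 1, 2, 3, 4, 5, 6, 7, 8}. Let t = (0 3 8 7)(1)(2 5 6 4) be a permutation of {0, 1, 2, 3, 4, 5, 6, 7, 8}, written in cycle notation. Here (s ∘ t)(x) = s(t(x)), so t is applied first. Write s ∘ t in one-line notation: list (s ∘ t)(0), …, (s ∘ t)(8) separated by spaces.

For each element, apply t then s: 0 → 3 → 8; 1 → 1 → 6; 2 → 5 → 2; 3 → 8 → 0; 4 → 2 → 4; 5 → 6 → 3; 6 → 4 → 7; 7 → 0 → 5; 8 → 7 → 1.
Collecting the images, s ∘ t = [8 6 2 0 4 3 7 5 1].

8 6 2 0 4 3 7 5 1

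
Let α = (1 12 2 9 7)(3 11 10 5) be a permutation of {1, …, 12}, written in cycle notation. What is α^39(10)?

11

10 lies in the 4-cycle (3 11 10 5).
On a 4-cycle, α^4 is the identity, so α^39 = α^3 there (39 ≡ 3 mod 4).
Advancing 3 steps from 10: 10 → 5 → 3 → 11.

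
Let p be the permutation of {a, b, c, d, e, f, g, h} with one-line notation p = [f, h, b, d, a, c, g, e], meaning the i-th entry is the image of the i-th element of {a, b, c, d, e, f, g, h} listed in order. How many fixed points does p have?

2

The fixed points (elements with p(x) = x) are {d, g}, so there are 2.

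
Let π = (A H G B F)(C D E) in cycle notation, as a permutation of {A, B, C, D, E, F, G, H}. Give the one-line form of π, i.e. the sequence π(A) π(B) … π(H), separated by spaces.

H F D E C A B G

Image by image: A↦H, B↦F, C↦D, D↦E, E↦C, F↦A, G↦B, H↦G.
Listing these in domain order gives H F D E C A B G.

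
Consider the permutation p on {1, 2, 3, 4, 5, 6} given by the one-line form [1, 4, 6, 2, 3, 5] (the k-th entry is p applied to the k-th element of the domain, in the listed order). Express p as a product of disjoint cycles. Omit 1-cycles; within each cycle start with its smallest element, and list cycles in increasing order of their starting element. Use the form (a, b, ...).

(2, 4)(3, 6, 5)

From 2: 2 → 4 → 2, closing the cycle (2, 4).
Continuing from each remaining unvisited element yields (2, 4)(3, 6, 5).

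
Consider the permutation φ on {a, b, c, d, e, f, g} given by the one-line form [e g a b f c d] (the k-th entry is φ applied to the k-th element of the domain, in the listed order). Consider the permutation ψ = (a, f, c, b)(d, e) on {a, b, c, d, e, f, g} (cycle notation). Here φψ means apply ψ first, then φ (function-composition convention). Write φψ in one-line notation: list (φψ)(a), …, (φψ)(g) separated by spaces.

c e g f b a d

(φψ)(x) = φ(ψ(x)). Computing each image: φ(ψ(a)) = φ(f) = c, φ(ψ(b)) = φ(a) = e, φ(ψ(c)) = φ(b) = g, φ(ψ(d)) = φ(e) = f, φ(ψ(e)) = φ(d) = b, φ(ψ(f)) = φ(c) = a, φ(ψ(g)) = φ(g) = d.
Hence φψ = [c e g f b a d].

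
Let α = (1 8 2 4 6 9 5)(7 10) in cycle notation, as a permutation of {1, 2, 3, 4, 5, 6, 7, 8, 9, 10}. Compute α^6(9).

6

9 lies in the 7-cycle (1 8 2 4 6 9 5).
Advancing 6 steps from 9: 9 → 5 → 1 → 8 → 2 → 4 → 6.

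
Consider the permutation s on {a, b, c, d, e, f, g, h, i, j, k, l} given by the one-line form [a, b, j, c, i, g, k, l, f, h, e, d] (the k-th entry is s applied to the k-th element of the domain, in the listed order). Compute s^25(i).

i

Tracing i → f → … returns to i after 5 steps, so i lies in a 5-cycle (e, i, f, g, k).
Since the cycle has length 5, s^25 acts on it the same as s^0 (25 mod 5 = 0).
So s^25(i) = i.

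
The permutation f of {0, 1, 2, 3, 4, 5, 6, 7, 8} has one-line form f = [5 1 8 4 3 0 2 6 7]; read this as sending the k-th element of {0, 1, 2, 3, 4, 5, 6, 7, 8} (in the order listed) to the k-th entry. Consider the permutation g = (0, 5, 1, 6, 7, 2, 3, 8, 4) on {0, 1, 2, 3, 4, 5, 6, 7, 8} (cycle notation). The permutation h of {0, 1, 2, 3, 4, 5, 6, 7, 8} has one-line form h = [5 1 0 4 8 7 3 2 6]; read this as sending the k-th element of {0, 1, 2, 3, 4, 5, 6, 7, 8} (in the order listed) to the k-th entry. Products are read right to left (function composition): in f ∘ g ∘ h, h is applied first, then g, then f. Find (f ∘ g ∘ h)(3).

(f ∘ g ∘ h)(3) = f(g(h(3))). h(3) = 4, then g(4) = 0, then f(0) = 5, so the result is 5.

5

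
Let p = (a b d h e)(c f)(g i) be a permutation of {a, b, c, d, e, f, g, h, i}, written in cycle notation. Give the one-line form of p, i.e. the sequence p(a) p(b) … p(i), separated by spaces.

Reading each image from the cycles: a↦b, b↦d, c↦f, d↦h, e↦a, f↦c, g↦i, h↦e, i↦g.
So the one-line form is b d f h a c i e g.

b d f h a c i e g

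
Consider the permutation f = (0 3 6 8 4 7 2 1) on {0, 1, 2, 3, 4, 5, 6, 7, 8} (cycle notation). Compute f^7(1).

1 lies in the 8-cycle (0 3 6 8 4 7 2 1).
Advancing 7 steps from 1: 1 → 0 → 3 → 6 → 8 → 4 → 7 → 2.

2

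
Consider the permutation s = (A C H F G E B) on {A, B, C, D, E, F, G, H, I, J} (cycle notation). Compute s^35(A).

A

A lies in the 7-cycle (A C H F G E B).
Since the cycle has length 7, s^35 acts on it the same as s^0 (35 mod 7 = 0).
So s^35(A) = A.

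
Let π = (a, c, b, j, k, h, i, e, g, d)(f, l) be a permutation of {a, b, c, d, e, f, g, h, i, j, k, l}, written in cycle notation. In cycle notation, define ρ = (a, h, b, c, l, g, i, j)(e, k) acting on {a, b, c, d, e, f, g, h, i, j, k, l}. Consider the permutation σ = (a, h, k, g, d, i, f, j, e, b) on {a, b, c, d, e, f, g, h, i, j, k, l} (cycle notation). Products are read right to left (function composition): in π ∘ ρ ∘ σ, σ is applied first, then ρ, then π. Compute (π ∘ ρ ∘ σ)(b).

Apply the permutations in order: σ(b) = a, then ρ(a) = h, then π(h) = i. So (π ∘ ρ ∘ σ)(b) = i.

i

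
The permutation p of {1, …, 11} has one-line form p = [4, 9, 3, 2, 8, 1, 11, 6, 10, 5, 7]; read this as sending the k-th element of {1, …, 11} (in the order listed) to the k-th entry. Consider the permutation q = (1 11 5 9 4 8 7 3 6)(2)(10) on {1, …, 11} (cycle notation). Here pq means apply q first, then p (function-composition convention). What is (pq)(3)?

q(3) = 6, then p(6) = 1; composing gives (pq)(3) = 1.

1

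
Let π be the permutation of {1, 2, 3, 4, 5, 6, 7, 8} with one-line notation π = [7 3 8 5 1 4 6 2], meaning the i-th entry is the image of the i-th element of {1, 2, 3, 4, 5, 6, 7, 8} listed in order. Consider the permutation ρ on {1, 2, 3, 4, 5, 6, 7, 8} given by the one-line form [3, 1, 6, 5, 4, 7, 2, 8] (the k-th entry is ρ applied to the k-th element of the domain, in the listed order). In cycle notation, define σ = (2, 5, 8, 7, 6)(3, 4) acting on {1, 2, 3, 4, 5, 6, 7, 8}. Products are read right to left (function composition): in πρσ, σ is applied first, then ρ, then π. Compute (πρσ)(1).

8

Chase 1: σ(1) = 1; ρ(1) = 3; π(3) = 8. Hence (πρσ)(1) = 8.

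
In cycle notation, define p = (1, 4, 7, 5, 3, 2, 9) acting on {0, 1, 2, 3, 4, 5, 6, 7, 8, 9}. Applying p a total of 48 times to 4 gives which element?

4 lies in the 7-cycle (1, 4, 7, 5, 3, 2, 9).
On a 7-cycle, p^7 is the identity, so p^48 = p^6 there (48 ≡ 6 mod 7).
Advancing 6 steps from 4: 4 → 7 → 5 → 3 → 2 → 9 → 1.

1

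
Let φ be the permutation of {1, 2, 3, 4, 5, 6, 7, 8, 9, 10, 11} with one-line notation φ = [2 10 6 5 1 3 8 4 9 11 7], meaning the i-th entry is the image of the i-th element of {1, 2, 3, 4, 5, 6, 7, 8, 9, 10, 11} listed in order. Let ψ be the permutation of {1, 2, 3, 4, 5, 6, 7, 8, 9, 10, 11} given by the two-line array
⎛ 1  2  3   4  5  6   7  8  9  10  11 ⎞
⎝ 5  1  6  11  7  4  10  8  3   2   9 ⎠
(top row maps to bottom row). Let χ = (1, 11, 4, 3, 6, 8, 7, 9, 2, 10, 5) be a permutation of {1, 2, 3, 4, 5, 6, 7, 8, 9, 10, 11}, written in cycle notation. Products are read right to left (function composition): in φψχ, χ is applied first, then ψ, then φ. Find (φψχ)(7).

6

Apply the permutations in order: χ(7) = 9, then ψ(9) = 3, then φ(3) = 6. So (φψχ)(7) = 6.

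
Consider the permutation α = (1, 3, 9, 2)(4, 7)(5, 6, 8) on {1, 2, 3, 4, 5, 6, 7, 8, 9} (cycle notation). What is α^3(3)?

3 lies in the 4-cycle (1, 3, 9, 2).
Stepping 3 places around the cycle: 3 → 9 → 2 → 1.

1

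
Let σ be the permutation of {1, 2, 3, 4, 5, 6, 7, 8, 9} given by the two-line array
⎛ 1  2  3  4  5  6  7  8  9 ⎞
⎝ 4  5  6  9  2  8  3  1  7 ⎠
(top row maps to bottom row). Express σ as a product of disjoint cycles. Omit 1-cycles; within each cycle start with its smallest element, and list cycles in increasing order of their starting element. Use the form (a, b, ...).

Iterating σ from 1 gives 1 → 4 → 9 → 7 → 3 → 6 → 8 → 1; that is the 7-cycle (1, 4, 9, 7, 3, 6, 8).
Continuing from each remaining unvisited element yields (1, 4, 9, 7, 3, 6, 8)(2, 5).

(1, 4, 9, 7, 3, 6, 8)(2, 5)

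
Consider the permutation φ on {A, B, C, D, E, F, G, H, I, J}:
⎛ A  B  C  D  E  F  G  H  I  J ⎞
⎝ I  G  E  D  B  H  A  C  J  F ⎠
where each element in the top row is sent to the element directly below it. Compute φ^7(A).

Tracing A → I → … returns to A after 9 steps, so A lies in a 9-cycle (A I J F H C E B G).
Stepping 7 places around the cycle: A → I → J → F → H → C → E → B.

B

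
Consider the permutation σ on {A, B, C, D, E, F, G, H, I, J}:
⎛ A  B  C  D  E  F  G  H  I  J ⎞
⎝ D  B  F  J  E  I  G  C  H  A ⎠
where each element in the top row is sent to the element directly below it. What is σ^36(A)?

A

Tracing A → D → … returns to A after 3 steps, so A lies in a 3-cycle (A, D, J).
On a 3-cycle, σ^3 is the identity, so σ^36 = σ^0 there (36 ≡ 0 mod 3).
So σ^36(A) = A.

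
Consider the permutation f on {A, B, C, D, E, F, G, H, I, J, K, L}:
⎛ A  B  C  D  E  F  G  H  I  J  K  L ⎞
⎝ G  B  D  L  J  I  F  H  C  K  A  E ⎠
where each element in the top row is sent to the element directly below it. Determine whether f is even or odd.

odd

In disjoint-cycle form the cycle lengths are 10, 1, 1.
A cycle of length ℓ contributes ℓ−1 transpositions, so f is a product of 9 transpositions — odd.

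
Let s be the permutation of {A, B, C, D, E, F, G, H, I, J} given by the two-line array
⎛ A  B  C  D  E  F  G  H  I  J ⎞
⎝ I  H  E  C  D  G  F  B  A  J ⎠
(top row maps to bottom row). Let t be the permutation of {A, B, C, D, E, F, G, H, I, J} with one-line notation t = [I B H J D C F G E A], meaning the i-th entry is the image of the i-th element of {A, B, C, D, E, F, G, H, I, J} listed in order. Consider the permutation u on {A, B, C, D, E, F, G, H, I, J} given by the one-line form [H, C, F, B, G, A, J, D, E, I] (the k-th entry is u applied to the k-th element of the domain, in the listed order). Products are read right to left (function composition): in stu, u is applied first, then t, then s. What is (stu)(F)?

A

(stu)(F) = s(t(u(F))). u(F) = A, then t(A) = I, then s(I) = A, so the result is A.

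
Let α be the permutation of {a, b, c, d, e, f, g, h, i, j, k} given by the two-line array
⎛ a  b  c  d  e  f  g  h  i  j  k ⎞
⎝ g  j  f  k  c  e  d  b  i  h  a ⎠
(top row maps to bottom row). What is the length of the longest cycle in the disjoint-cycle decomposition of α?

Decomposing into disjoint cycles gives (a, g, d, k)(b, j, h)(c, f, e); the longest has length 4.

4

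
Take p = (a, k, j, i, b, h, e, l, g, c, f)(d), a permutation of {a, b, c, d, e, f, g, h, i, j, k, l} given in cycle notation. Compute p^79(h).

l

h lies in the 11-cycle (a, k, j, i, b, h, e, l, g, c, f).
On an 11-cycle, p^11 is the identity, so p^79 = p^2 there (79 ≡ 2 mod 11).
Stepping 2 places around the cycle: h → e → l.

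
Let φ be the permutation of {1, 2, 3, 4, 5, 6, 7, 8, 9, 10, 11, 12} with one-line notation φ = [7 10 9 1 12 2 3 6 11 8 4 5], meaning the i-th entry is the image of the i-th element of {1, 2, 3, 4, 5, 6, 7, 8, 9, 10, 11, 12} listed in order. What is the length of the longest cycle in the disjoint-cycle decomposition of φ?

Decomposing into disjoint cycles gives (1, 7, 3, 9, 11, 4)(2, 10, 8, 6)(5, 12); the longest has length 6.

6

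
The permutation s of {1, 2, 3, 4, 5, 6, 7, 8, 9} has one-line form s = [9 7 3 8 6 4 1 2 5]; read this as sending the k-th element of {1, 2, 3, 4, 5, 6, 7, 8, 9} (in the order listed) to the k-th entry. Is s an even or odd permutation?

odd

In disjoint-cycle form the cycle lengths are 8, 1.
A cycle of length ℓ contributes ℓ−1 transpositions, so s is a product of 7 transpositions — odd.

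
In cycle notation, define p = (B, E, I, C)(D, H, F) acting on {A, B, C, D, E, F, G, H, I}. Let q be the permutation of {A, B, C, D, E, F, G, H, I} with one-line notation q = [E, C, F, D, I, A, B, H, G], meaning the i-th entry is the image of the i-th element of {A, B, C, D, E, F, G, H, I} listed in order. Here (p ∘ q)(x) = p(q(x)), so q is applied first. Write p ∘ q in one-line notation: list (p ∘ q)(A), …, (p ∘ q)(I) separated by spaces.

Chase each element through q then p: A → E → I; B → C → B; C → F → D; D → D → H; E → I → C; F → A → A; G → B → E; H → H → F; I → G → G.
Collecting the images, p ∘ q = [I B D H C A E F G].

I B D H C A E F G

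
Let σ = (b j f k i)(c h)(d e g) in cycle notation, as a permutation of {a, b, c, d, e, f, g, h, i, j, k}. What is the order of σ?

The disjoint cycles have lengths 5, 3, 2, 1.
Since disjoint cycles commute, ord(σ) = lcm(5, 3, 2) = 30.

30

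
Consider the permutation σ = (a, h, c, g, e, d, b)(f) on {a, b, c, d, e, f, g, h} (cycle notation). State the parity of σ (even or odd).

even

The cycle lengths are 7, 1.
A cycle is odd iff its length is even; σ has 0 even-length cycles, so sgn(σ) = (−1)^0 and σ is even.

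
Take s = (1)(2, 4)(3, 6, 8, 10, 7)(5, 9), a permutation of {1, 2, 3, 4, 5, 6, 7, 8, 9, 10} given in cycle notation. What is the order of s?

The cycle type of s is (5, 2, 2, 1).
Since disjoint cycles commute, ord(s) = lcm(5, 2, 2) = 10.

10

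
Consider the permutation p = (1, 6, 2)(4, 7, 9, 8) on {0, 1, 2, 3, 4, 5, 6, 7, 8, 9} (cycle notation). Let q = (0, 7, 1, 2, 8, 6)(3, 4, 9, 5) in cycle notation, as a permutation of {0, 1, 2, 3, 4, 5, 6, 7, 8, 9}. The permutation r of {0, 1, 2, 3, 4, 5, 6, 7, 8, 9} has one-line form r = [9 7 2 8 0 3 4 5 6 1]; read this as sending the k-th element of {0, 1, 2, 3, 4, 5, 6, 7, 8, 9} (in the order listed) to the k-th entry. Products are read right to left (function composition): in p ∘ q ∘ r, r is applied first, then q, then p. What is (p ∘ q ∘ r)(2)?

Apply the permutations in order: r(2) = 2, then q(2) = 8, then p(8) = 4. So (p ∘ q ∘ r)(2) = 4.

4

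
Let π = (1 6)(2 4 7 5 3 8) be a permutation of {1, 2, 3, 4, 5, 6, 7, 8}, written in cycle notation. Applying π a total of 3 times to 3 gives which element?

3 lies in the 6-cycle (2 4 7 5 3 8).
Advancing 3 steps from 3: 3 → 8 → 2 → 4.

4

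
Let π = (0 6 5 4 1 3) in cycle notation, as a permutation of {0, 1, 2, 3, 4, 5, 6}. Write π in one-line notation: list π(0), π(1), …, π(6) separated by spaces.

6 3 2 0 1 4 5

Image by image: 0↦6, 1↦3, 2↦2, 3↦0, 4↦1, 5↦4, 6↦5.
Listing these in domain order gives 6 3 2 0 1 4 5.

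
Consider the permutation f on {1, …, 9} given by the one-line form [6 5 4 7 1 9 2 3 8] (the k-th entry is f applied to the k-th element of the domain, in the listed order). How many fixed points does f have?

No element satisfies f(x) = x, so there are 0 fixed points.

0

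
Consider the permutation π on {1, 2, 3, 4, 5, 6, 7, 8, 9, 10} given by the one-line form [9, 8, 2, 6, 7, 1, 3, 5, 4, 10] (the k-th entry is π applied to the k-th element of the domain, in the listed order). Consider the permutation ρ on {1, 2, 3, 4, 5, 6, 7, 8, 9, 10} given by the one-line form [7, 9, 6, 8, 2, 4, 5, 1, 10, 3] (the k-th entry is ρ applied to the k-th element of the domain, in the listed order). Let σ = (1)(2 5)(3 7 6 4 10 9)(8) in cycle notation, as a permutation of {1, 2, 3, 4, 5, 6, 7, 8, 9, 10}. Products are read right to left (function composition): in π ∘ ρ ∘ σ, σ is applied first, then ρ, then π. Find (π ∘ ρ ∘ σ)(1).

3

Chase 1: σ(1) = 1; ρ(1) = 7; π(7) = 3. Hence (π ∘ ρ ∘ σ)(1) = 3.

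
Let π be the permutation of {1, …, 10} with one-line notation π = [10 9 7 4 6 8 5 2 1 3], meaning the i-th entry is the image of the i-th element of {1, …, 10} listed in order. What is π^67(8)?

Tracing 8 → 2 → … returns to 8 after 9 steps, so 8 lies in a 9-cycle (1 10 3 7 5 6 8 2 9).
Powers repeat with period 9 on this cycle, and 67 mod 9 = 4, so π^67(8) = π^4(8).
Stepping 4 places around the cycle: 8 → 2 → 9 → 1 → 10.

10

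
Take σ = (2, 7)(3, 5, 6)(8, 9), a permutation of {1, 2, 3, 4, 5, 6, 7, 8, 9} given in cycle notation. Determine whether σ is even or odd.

even

The cycle lengths are 3, 2, 2, 1, 1.
A cycle of length ℓ contributes ℓ−1 transpositions, so σ is a product of 2 + 1 + 1 = 4 transpositions — even.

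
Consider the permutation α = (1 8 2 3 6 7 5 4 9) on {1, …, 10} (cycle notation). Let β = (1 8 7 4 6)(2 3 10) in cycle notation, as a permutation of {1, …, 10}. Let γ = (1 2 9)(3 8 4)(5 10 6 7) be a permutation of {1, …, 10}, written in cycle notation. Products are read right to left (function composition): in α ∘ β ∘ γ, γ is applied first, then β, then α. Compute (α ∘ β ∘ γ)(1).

6

(α ∘ β ∘ γ)(1) = α(β(γ(1))). γ(1) = 2, then β(2) = 3, then α(3) = 6, so the result is 6.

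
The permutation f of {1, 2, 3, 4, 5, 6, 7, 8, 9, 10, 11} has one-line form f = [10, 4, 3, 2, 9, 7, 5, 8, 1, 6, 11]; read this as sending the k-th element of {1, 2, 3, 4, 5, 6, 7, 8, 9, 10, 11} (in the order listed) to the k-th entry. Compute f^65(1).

Tracing 1 → 10 → … returns to 1 after 6 steps, so 1 lies in a 6-cycle (1 10 6 7 5 9).
Since the cycle has length 6, f^65 acts on it the same as f^5 (65 mod 6 = 5).
Stepping 5 places around the cycle: 1 → 10 → 6 → 7 → 5 → 9.

9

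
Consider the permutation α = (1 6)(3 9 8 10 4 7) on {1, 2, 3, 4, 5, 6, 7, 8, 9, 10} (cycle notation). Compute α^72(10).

10

10 lies in the 6-cycle (3 9 8 10 4 7).
Since the cycle has length 6, α^72 acts on it the same as α^0 (72 mod 6 = 0).
So α^72(10) = 10.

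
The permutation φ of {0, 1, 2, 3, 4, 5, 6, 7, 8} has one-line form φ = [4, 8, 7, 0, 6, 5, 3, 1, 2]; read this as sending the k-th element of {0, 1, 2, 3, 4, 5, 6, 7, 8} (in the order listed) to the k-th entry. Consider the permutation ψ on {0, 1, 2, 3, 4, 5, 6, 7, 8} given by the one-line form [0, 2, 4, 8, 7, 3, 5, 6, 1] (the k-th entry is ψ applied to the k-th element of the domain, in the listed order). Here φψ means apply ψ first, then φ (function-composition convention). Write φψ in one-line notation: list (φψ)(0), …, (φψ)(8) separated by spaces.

Chase each element through ψ then φ: 0 → 0 → 4; 1 → 2 → 7; 2 → 4 → 6; 3 → 8 → 2; 4 → 7 → 1; 5 → 3 → 0; 6 → 5 → 5; 7 → 6 → 3; 8 → 1 → 8.
So φψ in one-line form is 4 7 6 2 1 0 5 3 8.

4 7 6 2 1 0 5 3 8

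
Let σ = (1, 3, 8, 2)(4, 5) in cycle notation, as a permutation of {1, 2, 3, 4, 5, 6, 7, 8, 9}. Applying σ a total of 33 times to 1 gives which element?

3

1 lies in the 4-cycle (1, 3, 8, 2).
On a 4-cycle, σ^4 is the identity, so σ^33 = σ^1 there (33 ≡ 1 mod 4).
Stepping 1 place around the cycle: 1 → 3.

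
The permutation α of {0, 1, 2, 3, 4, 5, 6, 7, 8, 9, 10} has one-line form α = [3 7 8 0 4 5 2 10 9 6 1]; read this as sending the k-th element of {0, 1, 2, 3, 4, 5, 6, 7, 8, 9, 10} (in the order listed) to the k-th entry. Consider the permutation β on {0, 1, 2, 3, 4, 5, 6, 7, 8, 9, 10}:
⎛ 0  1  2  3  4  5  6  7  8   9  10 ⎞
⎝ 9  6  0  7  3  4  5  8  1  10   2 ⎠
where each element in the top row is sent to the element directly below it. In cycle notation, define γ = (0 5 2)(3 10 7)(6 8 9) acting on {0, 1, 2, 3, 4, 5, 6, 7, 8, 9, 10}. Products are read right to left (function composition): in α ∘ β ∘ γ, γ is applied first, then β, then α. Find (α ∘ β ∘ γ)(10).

9

(α ∘ β ∘ γ)(10) = α(β(γ(10))). γ(10) = 7, then β(7) = 8, then α(8) = 9, so the result is 9.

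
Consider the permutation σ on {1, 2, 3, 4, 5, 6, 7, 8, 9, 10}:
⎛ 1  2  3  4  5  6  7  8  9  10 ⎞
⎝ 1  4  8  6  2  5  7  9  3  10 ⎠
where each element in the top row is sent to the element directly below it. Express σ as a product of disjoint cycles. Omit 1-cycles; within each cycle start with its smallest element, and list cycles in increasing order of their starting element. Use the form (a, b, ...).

(2, 4, 6, 5)(3, 8, 9)

Iterating σ from 2 gives 2 → 4 → 6 → 5 → 2; that is the 4-cycle (2, 4, 6, 5).
Continuing from each remaining unvisited element yields (2, 4, 6, 5)(3, 8, 9).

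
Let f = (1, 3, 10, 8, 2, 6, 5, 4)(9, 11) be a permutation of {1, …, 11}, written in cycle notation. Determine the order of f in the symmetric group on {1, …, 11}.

The cycle type of f is (8, 2, 1).
Since disjoint cycles commute, ord(f) = lcm(8, 2) = 8.

8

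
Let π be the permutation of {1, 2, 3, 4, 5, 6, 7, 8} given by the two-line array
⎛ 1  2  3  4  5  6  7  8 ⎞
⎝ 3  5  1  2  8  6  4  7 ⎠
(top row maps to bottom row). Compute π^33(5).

4

Tracing 5 → 8 → … returns to 5 after 5 steps, so 5 lies in a 5-cycle (2, 5, 8, 7, 4).
Powers repeat with period 5 on this cycle, and 33 mod 5 = 3, so π^33(5) = π^3(5).
Advancing 3 steps from 5: 5 → 8 → 7 → 4.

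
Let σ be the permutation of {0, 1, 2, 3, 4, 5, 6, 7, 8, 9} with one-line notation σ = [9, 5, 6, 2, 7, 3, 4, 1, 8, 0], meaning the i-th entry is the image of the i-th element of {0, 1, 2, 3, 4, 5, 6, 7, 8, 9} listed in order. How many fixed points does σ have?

1

The fixed points (elements with σ(x) = x) are {8}, so there is 1.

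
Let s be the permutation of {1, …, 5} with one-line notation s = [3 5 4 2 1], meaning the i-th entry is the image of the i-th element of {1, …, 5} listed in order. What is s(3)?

3 is element number 3 of the domain, and entry number 3 of the one-line form is 4, so s(3) = 4.

4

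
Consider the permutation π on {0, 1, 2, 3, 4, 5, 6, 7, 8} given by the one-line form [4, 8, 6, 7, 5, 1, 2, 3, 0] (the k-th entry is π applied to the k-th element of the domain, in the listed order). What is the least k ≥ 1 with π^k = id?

Writing π as disjoint cycles, the cycle lengths are 5, 2, 2.
The order of π is the least common multiple of its cycle lengths: lcm(5, 2, 2) = 10.

10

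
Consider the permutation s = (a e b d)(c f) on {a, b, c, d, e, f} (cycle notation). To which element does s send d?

In the cycle (a e b d), d is followed by a, so s(d) = a.

a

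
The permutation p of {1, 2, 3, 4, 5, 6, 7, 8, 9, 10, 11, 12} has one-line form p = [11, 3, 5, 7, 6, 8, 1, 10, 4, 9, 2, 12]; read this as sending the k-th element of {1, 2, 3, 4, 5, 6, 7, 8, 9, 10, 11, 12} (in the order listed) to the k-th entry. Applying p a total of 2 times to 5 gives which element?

Tracing 5 → 6 → … returns to 5 after 11 steps, so 5 lies in an 11-cycle (1, 11, 2, 3, 5, 6, 8, 10, 9, 4, 7).
Advancing 2 steps from 5: 5 → 6 → 8.

8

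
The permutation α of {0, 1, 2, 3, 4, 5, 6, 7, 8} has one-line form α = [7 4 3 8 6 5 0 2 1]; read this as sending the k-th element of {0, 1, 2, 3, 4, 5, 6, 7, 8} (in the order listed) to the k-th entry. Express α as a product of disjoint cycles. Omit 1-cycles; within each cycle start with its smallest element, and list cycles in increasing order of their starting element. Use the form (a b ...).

Start at 0 and follow images: 0 → 7 → 2 → 3 → 8 → 1 → 4 → 6 → 0, giving the cycle (0 7 2 3 8 1 4 6).
Repeating from the next unused element and collecting all non-trivial cycles gives (0 7 2 3 8 1 4 6).

(0 7 2 3 8 1 4 6)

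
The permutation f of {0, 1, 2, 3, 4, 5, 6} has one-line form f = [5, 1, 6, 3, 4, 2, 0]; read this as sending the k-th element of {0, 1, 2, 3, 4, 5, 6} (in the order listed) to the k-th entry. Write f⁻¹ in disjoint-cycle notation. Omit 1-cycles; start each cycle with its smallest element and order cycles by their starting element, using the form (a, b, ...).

The cycle decomposition of f is (0, 5, 2, 6).
The inverse reverses every cycle; in canonical form, f⁻¹ = (0, 6, 2, 5).

(0, 6, 2, 5)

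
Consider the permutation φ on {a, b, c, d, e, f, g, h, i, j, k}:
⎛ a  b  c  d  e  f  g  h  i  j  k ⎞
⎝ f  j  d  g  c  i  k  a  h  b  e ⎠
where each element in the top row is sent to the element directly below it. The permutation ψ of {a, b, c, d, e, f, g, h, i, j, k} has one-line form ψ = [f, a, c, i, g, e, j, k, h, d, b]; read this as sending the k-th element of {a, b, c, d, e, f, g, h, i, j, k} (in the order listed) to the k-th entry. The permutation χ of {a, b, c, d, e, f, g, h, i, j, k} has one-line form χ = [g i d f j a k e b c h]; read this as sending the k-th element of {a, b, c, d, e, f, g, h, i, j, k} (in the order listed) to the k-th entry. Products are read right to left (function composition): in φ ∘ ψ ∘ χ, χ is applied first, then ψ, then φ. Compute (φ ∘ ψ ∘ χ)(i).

(φ ∘ ψ ∘ χ)(i) = φ(ψ(χ(i))). χ(i) = b, then ψ(b) = a, then φ(a) = f, so the result is f.

f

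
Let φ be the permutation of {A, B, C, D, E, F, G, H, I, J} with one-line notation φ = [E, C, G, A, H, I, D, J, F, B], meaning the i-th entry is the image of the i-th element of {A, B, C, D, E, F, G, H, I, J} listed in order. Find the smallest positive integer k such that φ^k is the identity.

Decomposing into disjoint cycles gives cycle lengths 8, 2.
Since disjoint cycles commute, ord(φ) = lcm(8, 2) = 8.

8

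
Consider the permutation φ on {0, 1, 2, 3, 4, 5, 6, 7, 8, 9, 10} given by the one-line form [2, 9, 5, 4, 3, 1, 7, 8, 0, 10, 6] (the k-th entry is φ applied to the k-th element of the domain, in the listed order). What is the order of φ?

Decomposing into disjoint cycles gives cycle lengths 9, 2.
The order is lcm(9, 2) = 18.

18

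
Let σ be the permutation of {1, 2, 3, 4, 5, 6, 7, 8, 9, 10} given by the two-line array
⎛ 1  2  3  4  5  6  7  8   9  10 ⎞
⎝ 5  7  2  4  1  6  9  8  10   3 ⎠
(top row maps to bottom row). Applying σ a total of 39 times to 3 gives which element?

Tracing 3 → 2 → … returns to 3 after 5 steps, so 3 lies in a 5-cycle (2 7 9 10 3).
On a 5-cycle, σ^5 is the identity, so σ^39 = σ^4 there (39 ≡ 4 mod 5).
Stepping 4 places around the cycle: 3 → 2 → 7 → 9 → 10.

10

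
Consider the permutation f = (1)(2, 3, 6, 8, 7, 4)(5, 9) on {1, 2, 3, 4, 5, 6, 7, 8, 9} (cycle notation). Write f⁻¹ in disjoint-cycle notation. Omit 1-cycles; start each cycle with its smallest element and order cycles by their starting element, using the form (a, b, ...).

Inverting a permutation written in cycle notation just reverses the order within every cycle.
After reversing and putting each cycle's least element first, f⁻¹ = (2, 4, 7, 8, 6, 3)(5, 9).

(2, 4, 7, 8, 6, 3)(5, 9)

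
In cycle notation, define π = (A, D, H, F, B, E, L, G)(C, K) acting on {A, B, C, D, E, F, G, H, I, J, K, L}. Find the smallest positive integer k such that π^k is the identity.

8

The cycle type of π is (8, 2, 1, 1).
Since disjoint cycles commute, ord(π) = lcm(8, 2) = 8.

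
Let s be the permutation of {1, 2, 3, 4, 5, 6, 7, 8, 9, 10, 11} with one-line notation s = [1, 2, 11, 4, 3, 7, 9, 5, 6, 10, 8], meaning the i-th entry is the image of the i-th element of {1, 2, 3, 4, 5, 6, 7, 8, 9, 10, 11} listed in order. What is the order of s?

The disjoint-cycle form of s has cycle lengths 4, 3, 1, 1, 1, 1.
The order of s is the least common multiple of its cycle lengths: lcm(4, 3) = 12.

12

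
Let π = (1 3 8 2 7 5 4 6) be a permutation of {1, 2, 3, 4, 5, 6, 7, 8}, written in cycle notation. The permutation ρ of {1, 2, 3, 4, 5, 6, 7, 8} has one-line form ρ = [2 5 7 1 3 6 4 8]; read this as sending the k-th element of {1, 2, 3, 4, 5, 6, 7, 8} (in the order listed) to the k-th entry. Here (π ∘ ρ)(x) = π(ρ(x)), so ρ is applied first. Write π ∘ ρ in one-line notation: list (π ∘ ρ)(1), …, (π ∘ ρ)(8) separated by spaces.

(π ∘ ρ)(x) = π(ρ(x)). Computing each image: π(ρ(1)) = π(2) = 7, π(ρ(2)) = π(5) = 4, π(ρ(3)) = π(7) = 5, π(ρ(4)) = π(1) = 3, π(ρ(5)) = π(3) = 8, π(ρ(6)) = π(6) = 1, π(ρ(7)) = π(4) = 6, π(ρ(8)) = π(8) = 2.
Hence π ∘ ρ = [7 4 5 3 8 1 6 2].

7 4 5 3 8 1 6 2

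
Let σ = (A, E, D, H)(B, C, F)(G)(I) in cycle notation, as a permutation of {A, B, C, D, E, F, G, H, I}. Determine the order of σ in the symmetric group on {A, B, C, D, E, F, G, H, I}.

The disjoint cycles have lengths 4, 3, 1, 1.
Since disjoint cycles commute, ord(σ) = lcm(4, 3) = 12.

12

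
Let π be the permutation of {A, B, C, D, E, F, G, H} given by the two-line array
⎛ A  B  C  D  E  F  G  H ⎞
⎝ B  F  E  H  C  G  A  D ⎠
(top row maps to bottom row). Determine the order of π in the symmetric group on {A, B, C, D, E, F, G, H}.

4

The disjoint-cycle form of π has cycle lengths 4, 2, 2.
Since disjoint cycles commute, ord(π) = lcm(4, 2, 2) = 4.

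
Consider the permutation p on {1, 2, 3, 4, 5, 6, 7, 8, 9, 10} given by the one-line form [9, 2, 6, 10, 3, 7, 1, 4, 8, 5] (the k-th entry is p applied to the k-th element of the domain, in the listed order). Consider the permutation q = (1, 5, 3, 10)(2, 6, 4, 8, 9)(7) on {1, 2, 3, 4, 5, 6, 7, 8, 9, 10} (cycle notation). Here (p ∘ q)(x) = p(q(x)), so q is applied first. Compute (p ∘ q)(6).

10

(p ∘ q)(6) = p(q(6)). q(6) = 4, then p(4) = 10. So (p ∘ q)(6) = 10.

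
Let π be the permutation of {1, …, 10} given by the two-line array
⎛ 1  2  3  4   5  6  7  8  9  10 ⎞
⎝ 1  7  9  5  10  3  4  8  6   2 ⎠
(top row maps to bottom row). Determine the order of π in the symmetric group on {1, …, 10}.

Decomposing into disjoint cycles gives cycle lengths 5, 3, 1, 1.
The order is lcm(5, 3) = 15.

15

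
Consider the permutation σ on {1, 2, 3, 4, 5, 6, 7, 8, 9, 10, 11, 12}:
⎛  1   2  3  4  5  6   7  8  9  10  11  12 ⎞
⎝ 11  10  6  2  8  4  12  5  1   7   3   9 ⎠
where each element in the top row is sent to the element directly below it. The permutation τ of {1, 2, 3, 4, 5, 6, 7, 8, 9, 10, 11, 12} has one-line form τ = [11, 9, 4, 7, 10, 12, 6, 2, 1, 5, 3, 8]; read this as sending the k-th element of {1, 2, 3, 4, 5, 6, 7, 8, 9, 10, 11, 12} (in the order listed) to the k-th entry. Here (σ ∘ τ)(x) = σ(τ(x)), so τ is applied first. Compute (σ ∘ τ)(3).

First apply τ: τ(3) = 4, then σ(4) = 2. Thus (σ ∘ τ)(3) = 2.

2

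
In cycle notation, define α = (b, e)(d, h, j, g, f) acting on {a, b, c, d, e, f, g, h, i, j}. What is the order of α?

The disjoint cycles have lengths 5, 2, 1, 1, 1.
Since disjoint cycles commute, ord(α) = lcm(5, 2) = 10.

10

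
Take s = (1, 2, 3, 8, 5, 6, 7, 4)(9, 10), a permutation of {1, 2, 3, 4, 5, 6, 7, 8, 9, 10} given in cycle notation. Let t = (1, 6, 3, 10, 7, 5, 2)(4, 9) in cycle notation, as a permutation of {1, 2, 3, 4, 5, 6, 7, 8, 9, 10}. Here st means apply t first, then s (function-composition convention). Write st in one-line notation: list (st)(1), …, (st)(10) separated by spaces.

7 2 9 10 3 8 6 5 1 4

Chase each element through t then s: 1 → 6 → 7; 2 → 1 → 2; 3 → 10 → 9; 4 → 9 → 10; 5 → 2 → 3; 6 → 3 → 8; 7 → 5 → 6; 8 → 8 → 5; 9 → 4 → 1; 10 → 7 → 4.
So st in one-line form is 7 2 9 10 3 8 6 5 1 4.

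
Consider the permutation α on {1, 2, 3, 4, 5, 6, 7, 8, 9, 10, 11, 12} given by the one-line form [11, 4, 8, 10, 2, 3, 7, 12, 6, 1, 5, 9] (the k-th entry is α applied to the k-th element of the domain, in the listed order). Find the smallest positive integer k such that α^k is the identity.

30

Decomposing into disjoint cycles gives cycle lengths 6, 5, 1.
The order of α is the least common multiple of its cycle lengths: lcm(6, 5) = 30.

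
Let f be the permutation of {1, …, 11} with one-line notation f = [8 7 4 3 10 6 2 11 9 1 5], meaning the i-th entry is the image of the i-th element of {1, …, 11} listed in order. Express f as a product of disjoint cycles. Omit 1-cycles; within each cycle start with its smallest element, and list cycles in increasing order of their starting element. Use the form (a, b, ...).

(1, 8, 11, 5, 10)(2, 7)(3, 4)

Start at 1 and follow images: 1 → 8 → 11 → 5 → 10 → 1, giving the cycle (1, 8, 11, 5, 10).
Continuing from each remaining unvisited element yields (1, 8, 11, 5, 10)(2, 7)(3, 4).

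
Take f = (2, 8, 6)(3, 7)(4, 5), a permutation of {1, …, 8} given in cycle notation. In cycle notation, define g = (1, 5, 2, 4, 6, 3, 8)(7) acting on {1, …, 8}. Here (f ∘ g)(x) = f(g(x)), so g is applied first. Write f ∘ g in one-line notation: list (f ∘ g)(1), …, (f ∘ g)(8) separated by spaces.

4 5 6 2 8 7 3 1

(f ∘ g)(x) = f(g(x)). Computing each image: f(g(1)) = f(5) = 4, f(g(2)) = f(4) = 5, f(g(3)) = f(8) = 6, f(g(4)) = f(6) = 2, f(g(5)) = f(2) = 8, f(g(6)) = f(3) = 7, f(g(7)) = f(7) = 3, f(g(8)) = f(1) = 1.
Hence f ∘ g = [4 5 6 2 8 7 3 1].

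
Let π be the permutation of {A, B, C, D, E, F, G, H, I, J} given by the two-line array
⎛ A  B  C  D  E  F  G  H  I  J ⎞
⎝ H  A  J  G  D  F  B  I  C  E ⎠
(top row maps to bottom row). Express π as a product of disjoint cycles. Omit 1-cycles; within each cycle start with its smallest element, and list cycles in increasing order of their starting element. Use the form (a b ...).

(A H I C J E D G B)

From A: A → H → I → C → J → E → D → G → B → A, closing the cycle (A H I C J E D G B).
Repeating from the next unused element and collecting all non-trivial cycles gives (A H I C J E D G B).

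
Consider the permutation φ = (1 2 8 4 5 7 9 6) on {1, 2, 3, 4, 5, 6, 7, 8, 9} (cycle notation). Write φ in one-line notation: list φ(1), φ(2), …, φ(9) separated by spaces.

Each element maps to the next entry in its cycle (wrapping to the front): 1↦2, 2↦8, 3↦3, 4↦5, 5↦7, 6↦1, 7↦9, 8↦4, 9↦6.
Listing these in domain order gives 2 8 3 5 7 1 9 4 6.

2 8 3 5 7 1 9 4 6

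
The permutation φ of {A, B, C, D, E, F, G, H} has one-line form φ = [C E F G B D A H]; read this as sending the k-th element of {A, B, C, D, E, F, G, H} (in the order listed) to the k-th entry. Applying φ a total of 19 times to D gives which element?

F

Tracing D → G → … returns to D after 5 steps, so D lies in a 5-cycle (A C F D G).
Powers repeat with period 5 on this cycle, and 19 mod 5 = 4, so φ^19(D) = φ^4(D).
Advancing 4 steps from D: D → G → A → C → F.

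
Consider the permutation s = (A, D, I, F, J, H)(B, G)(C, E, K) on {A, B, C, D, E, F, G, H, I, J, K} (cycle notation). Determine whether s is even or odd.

even

The cycle lengths are 6, 3, 2.
A cycle of length ℓ contributes ℓ−1 transpositions, so s is a product of 5 + 2 + 1 = 8 transpositions — even.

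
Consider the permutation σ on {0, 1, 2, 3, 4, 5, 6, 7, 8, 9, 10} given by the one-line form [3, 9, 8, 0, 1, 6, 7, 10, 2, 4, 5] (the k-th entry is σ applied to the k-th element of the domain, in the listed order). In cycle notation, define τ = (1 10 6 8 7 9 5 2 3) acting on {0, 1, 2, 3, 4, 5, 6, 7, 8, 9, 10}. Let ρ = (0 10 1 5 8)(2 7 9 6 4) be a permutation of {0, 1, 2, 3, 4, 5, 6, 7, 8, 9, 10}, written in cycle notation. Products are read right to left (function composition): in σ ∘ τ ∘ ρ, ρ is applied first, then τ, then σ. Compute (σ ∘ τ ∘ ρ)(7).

6

(σ ∘ τ ∘ ρ)(7) = σ(τ(ρ(7))). ρ(7) = 9, then τ(9) = 5, then σ(5) = 6, so the result is 6.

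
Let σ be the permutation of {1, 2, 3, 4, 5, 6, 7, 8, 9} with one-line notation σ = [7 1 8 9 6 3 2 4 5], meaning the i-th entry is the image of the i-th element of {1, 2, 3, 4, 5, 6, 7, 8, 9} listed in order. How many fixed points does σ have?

0

No element satisfies σ(x) = x, so there are 0 fixed points.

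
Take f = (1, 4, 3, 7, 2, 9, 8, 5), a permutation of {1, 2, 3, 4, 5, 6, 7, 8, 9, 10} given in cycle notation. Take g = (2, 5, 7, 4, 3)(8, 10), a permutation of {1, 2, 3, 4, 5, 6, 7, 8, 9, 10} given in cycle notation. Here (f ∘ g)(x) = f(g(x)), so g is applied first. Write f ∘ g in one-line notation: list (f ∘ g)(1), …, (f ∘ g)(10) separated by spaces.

4 1 9 7 2 6 3 10 8 5

Chase each element through g then f: 1 → 1 → 4; 2 → 5 → 1; 3 → 2 → 9; 4 → 3 → 7; 5 → 7 → 2; 6 → 6 → 6; 7 → 4 → 3; 8 → 10 → 10; 9 → 9 → 8; 10 → 8 → 5.
So f ∘ g in one-line form is 4 1 9 7 2 6 3 10 8 5.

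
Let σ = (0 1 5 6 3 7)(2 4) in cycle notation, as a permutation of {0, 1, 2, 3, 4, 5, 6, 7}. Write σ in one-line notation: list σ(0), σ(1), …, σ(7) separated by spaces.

Reading each image from the cycles: 0→1, 1→5, 2→4, 3→7, 4→2, 5→6, 6→3, 7→0.
Listing these in domain order gives 1 5 4 7 2 6 3 0.

1 5 4 7 2 6 3 0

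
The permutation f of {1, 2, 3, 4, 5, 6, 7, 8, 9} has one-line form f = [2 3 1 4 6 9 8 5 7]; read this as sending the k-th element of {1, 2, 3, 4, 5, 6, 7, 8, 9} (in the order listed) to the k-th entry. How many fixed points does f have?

1

The fixed points (elements with f(x) = x) are {4}, so there is 1.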